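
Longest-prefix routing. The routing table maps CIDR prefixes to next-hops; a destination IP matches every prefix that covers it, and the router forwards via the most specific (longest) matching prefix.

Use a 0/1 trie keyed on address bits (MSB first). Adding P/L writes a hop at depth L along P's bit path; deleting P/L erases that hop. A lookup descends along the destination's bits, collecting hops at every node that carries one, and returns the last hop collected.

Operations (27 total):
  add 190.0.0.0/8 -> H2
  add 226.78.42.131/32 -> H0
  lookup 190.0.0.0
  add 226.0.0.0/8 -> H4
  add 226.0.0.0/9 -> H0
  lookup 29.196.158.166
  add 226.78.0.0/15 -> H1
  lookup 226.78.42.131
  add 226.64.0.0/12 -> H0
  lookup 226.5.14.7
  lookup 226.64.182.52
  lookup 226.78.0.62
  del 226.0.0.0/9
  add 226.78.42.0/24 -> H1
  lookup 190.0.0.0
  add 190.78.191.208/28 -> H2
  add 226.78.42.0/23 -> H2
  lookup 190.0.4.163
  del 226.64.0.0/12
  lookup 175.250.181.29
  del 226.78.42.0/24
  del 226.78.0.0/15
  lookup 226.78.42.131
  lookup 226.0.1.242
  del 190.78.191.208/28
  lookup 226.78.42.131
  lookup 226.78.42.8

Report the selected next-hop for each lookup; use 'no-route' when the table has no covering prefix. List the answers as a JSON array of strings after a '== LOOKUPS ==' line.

Apply in order:
  + 190.0.0.0/8 (H2) depth=8
  + 226.78.42.131/32 (H0) depth=32
  Q 190.0.0.0: descend 10111110 ; hops seen [H2] ; pick H2
  + 226.0.0.0/8 (H4) depth=8
  + 226.0.0.0/9 (H0) depth=9
  Q 29.196.158.166: descend ε ; hops seen [∅] ; pick no-route
  + 226.78.0.0/15 (H1) depth=15
  Q 226.78.42.131: descend 11100010010011100010101010000011 ; hops seen [H4,H0,H1,H0] ; pick H0
  + 226.64.0.0/12 (H0) depth=12
  Q 226.5.14.7: descend 111000100 ; hops seen [H4,H0] ; pick H0
  Q 226.64.182.52: descend 111000100100 ; hops seen [H4,H0,H0] ; pick H0
  Q 226.78.0.62: descend 111000100100111000 ; hops seen [H4,H0,H0,H1] ; pick H1
  - 226.0.0.0/9 clear@9
  + 226.78.42.0/24 (H1) depth=24
  Q 190.0.0.0: descend 10111110 ; hops seen [H2] ; pick H2
  + 190.78.191.208/28 (H2) depth=28
  + 226.78.42.0/23 (H2) depth=23
  Q 190.0.4.163: descend 101111100 ; hops seen [H2] ; pick H2
  - 226.64.0.0/12 clear@12
  Q 175.250.181.29: descend 101 ; hops seen [∅] ; pick no-route
  - 226.78.42.0/24 clear@24
  - 226.78.0.0/15 clear@15
  Q 226.78.42.131: descend 11100010010011100010101010000011 ; hops seen [H4,H2,H0] ; pick H0
  Q 226.0.1.242: descend 111000100 ; hops seen [H4] ; pick H4
  - 190.78.191.208/28 clear@28
  Q 226.78.42.131: descend 11100010010011100010101010000011 ; hops seen [H4,H2,H0] ; pick H0
  Q 226.78.42.8: descend 111000100100111000101010 ; hops seen [H4,H2] ; pick H2

== LOOKUPS ==
["H2","no-route","H0","H0","H0","H1","H2","H2","no-route","H0","H4","H0","H2"]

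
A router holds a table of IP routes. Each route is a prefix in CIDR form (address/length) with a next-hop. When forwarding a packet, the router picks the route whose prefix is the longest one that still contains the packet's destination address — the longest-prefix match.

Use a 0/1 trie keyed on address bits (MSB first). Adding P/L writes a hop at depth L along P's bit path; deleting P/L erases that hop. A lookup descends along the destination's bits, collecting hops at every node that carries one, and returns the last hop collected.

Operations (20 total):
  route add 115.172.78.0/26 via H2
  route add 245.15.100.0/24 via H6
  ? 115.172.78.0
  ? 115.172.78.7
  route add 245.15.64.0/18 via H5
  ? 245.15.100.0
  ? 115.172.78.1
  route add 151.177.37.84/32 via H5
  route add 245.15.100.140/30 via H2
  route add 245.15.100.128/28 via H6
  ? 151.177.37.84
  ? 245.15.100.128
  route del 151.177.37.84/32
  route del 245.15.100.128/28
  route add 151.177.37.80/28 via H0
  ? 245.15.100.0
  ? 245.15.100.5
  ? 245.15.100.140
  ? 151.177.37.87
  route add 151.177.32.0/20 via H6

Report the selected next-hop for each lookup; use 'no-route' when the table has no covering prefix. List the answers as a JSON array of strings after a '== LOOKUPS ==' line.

Apply in order:
  + 115.172.78.0/26 (H2) depth=26
  + 245.15.100.0/24 (H6) depth=24
  lookup 115.172.78.0: bits 01110011101011000100111000 walk d0:-→d1:-→d2:-→d3:-→d4:-→d5:-→d6:-→d7:-→d8:-→d9:-→d10:-→d11:-→d12:-→d13:-→d14:-→d15:-→d16:-→d17:-→d18:-→d19:-→d20:-→d21:-→d22:-→d23:-→d24:-→d25:-→d26:H2 -> H2
  lookup 115.172.78.7: bits 01110011101011000100111000 walk d0:-→d1:-→d2:-→d3:-→d4:-→d5:-→d6:-→d7:-→d8:-→d9:-→d10:-→d11:-→d12:-→d13:-→d14:-→d15:-→d16:-→d17:-→d18:-→d19:-→d20:-→d21:-→d22:-→d23:-→d24:-→d25:-→d26:H2 -> H2
  + 245.15.64.0/18 (H5) depth=18
  lookup 245.15.100.0: bits 111101010000111101100100 walk d0:-→d1:-→d2:-→d3:-→d4:-→d5:-→d6:-→d7:-→d8:-→d9:-→d10:-→d11:-→d12:-→d13:-→d14:-→d15:-→d16:-→d17:-→d18:H5→d19:-→d20:-→d21:-→d22:-→d23:-→d24:H6 -> H6
  lookup 115.172.78.1: bits 01110011101011000100111000 walk d0:-→d1:-→d2:-→d3:-→d4:-→d5:-→d6:-→d7:-→d8:-→d9:-→d10:-→d11:-→d12:-→d13:-→d14:-→d15:-→d16:-→d17:-→d18:-→d19:-→d20:-→d21:-→d22:-→d23:-→d24:-→d25:-→d26:H2 -> H2
  + 151.177.37.84/32 (H5) depth=32
  + 245.15.100.140/30 (H2) depth=30
  + 245.15.100.128/28 (H6) depth=28
  lookup 151.177.37.84: bits 10010111101100010010010101010100 walk d0:-→d1:-→d2:-→d3:-→d4:-→d5:-→d6:-→d7:-→d8:-→d9:-→d10:-→d11:-→d12:-→d13:-→d14:-→d15:-→d16:-→d17:-→d18:-→d19:-→d20:-→d21:-→d22:-→d23:-→d24:-→d25:-→d26:-→d27:-→d28:-→d29:-→d30:-→d31:-→d32:H5 -> H5
  lookup 245.15.100.128: bits 1111010100001111011001001000 walk d0:-→d1:-→d2:-→d3:-→d4:-→d5:-→d6:-→d7:-→d8:-→d9:-→d10:-→d11:-→d12:-→d13:-→d14:-→d15:-→d16:-→d17:-→d18:H5→d19:-→d20:-→d21:-→d22:-→d23:-→d24:H6→d25:-→d26:-→d27:-→d28:H6 -> H6
  del 151.177.37.84/32 (clear depth 32)
  del 245.15.100.128/28 (clear depth 28)
  + 151.177.37.80/28 (H0) depth=28
  lookup 245.15.100.0: bits 111101010000111101100100 walk d0:-→d1:-→d2:-→d3:-→d4:-→d5:-→d6:-→d7:-→d8:-→d9:-→d10:-→d11:-→d12:-→d13:-→d14:-→d15:-→d16:-→d17:-→d18:H5→d19:-→d20:-→d21:-→d22:-→d23:-→d24:H6 -> H6
  lookup 245.15.100.5: bits 111101010000111101100100 walk d0:-→d1:-→d2:-→d3:-→d4:-→d5:-→d6:-→d7:-→d8:-→d9:-→d10:-→d11:-→d12:-→d13:-→d14:-→d15:-→d16:-→d17:-→d18:H5→d19:-→d20:-→d21:-→d22:-→d23:-→d24:H6 -> H6
  lookup 245.15.100.140: bits 111101010000111101100100100011 walk d0:-→d1:-→d2:-→d3:-→d4:-→d5:-→d6:-→d7:-→d8:-→d9:-→d10:-→d11:-→d12:-→d13:-→d14:-→d15:-→d16:-→d17:-→d18:H5→d19:-→d20:-→d21:-→d22:-→d23:-→d24:H6→d25:-→d26:-→d27:-→d28:-→d29:-→d30:H2 -> H2
  lookup 151.177.37.87: bits 100101111011000100100101010101 walk d0:-→d1:-→d2:-→d3:-→d4:-→d5:-→d6:-→d7:-→d8:-→d9:-→d10:-→d11:-→d12:-→d13:-→d14:-→d15:-→d16:-→d17:-→d18:-→d19:-→d20:-→d21:-→d22:-→d23:-→d24:-→d25:-→d26:-→d27:-→d28:H0→d29:-→d30:- -> H0
  + 151.177.32.0/20 (H6) depth=20

== LOOKUPS ==
["H2","H2","H6","H2","H5","H6","H6","H6","H2","H0"]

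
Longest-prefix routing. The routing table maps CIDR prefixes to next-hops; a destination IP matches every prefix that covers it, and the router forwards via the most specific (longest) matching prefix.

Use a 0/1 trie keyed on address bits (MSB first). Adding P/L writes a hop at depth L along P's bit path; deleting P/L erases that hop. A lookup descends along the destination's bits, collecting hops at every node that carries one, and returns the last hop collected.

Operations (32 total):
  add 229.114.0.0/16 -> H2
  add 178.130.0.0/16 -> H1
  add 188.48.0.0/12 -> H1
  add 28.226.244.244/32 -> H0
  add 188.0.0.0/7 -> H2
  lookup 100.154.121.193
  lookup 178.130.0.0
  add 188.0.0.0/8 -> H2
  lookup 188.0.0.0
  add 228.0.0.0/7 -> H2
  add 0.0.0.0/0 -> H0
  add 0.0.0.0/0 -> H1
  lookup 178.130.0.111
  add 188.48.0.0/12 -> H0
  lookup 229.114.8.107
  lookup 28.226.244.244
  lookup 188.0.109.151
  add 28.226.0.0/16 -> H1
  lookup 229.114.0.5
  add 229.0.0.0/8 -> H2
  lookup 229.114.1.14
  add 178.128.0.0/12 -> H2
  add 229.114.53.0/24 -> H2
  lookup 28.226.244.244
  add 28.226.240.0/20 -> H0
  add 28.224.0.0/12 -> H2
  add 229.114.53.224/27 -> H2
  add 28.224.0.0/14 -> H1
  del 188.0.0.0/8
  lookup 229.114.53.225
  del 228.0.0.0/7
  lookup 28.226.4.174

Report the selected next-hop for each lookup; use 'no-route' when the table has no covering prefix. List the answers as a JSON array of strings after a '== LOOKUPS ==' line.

Apply in order:
  + 229.114.0.0/16 (H2) depth=16
  + 178.130.0.0/16 (H1) depth=16
  + 188.48.0.0/12 (H1) depth=12
  + 28.226.244.244/32 (H0) depth=32
  + 188.0.0.0/7 (H2) depth=7
  ? 100.154.121.193  path d0:-→d1:-  best=no-route
  ? 178.130.0.0  path d0:-→d1:-→d2:-→d3:-→d4:-→d5:-→d6:-→d7:-→d8:-→d9:-→d10:-→d11:-→d12:-→d13:-→d14:-→d15:-→d16:H1  best=H1
  + 188.0.0.0/8 (H2) depth=8
  ? 188.0.0.0  path d0:-→d1:-→d2:-→d3:-→d4:-→d5:-→d6:-→d7:H2→d8:H2→d9:-→d10:-  best=H2
  + 228.0.0.0/7 (H2) depth=7
  + 0.0.0.0/0 (H0) depth=0
  + 0.0.0.0/0 (H1) depth=0
  ? 178.130.0.111  path d0:H1→d1:-→d2:-→d3:-→d4:-→d5:-→d6:-→d7:-→d8:-→d9:-→d10:-→d11:-→d12:-→d13:-→d14:-→d15:-→d16:H1  best=H1
  + 188.48.0.0/12 (H0) depth=12
  ? 229.114.8.107  path d0:H1→d1:-→d2:-→d3:-→d4:-→d5:-→d6:-→d7:H2→d8:-→d9:-→d10:-→d11:-→d12:-→d13:-→d14:-→d15:-→d16:H2  best=H2
  ? 28.226.244.244  path d0:H1→d1:-→d2:-→d3:-→d4:-→d5:-→d6:-→d7:-→d8:-→d9:-→d10:-→d11:-→d12:-→d13:-→d14:-→d15:-→d16:-→d17:-→d18:-→d19:-→d20:-→d21:-→d22:-→d23:-→d24:-→d25:-→d26:-→d27:-→d28:-→d29:-→d30:-→d31:-→d32:H0  best=H0
  ? 188.0.109.151  path d0:H1→d1:-→d2:-→d3:-→d4:-→d5:-→d6:-→d7:H2→d8:H2→d9:-→d10:-  best=H2
  + 28.226.0.0/16 (H1) depth=16
  ? 229.114.0.5  path d0:H1→d1:-→d2:-→d3:-→d4:-→d5:-→d6:-→d7:H2→d8:-→d9:-→d10:-→d11:-→d12:-→d13:-→d14:-→d15:-→d16:H2  best=H2
  + 229.0.0.0/8 (H2) depth=8
  ? 229.114.1.14  path d0:H1→d1:-→d2:-→d3:-→d4:-→d5:-→d6:-→d7:H2→d8:H2→d9:-→d10:-→d11:-→d12:-→d13:-→d14:-→d15:-→d16:H2  best=H2
  + 178.128.0.0/12 (H2) depth=12
  + 229.114.53.0/24 (H2) depth=24
  ? 28.226.244.244  path d0:H1→d1:-→d2:-→d3:-→d4:-→d5:-→d6:-→d7:-→d8:-→d9:-→d10:-→d11:-→d12:-→d13:-→d14:-→d15:-→d16:H1→d17:-→d18:-→d19:-→d20:-→d21:-→d22:-→d23:-→d24:-→d25:-→d26:-→d27:-→d28:-→d29:-→d30:-→d31:-→d32:H0  best=H0
  + 28.226.240.0/20 (H0) depth=20
  + 28.224.0.0/12 (H2) depth=12
  + 229.114.53.224/27 (H2) depth=27
  + 28.224.0.0/14 (H1) depth=14
  del 188.0.0.0/8 (clear depth 8)
  ? 229.114.53.225  path d0:H1→d1:-→d2:-→d3:-→d4:-→d5:-→d6:-→d7:H2→d8:H2→d9:-→d10:-→d11:-→d12:-→d13:-→d14:-→d15:-→d16:H2→d17:-→d18:-→d19:-→d20:-→d21:-→d22:-→d23:-→d24:H2→d25:-→d26:-→d27:H2  best=H2
  del 228.0.0.0/7 (clear depth 7)
  ? 28.226.4.174  path d0:H1→d1:-→d2:-→d3:-→d4:-→d5:-→d6:-→d7:-→d8:-→d9:-→d10:-→d11:-→d12:H2→d13:-→d14:H1→d15:-→d16:H1  best=H1

== LOOKUPS ==
["no-route","H1","H2","H1","H2","H0","H2","H2","H2","H0","H2","H1"]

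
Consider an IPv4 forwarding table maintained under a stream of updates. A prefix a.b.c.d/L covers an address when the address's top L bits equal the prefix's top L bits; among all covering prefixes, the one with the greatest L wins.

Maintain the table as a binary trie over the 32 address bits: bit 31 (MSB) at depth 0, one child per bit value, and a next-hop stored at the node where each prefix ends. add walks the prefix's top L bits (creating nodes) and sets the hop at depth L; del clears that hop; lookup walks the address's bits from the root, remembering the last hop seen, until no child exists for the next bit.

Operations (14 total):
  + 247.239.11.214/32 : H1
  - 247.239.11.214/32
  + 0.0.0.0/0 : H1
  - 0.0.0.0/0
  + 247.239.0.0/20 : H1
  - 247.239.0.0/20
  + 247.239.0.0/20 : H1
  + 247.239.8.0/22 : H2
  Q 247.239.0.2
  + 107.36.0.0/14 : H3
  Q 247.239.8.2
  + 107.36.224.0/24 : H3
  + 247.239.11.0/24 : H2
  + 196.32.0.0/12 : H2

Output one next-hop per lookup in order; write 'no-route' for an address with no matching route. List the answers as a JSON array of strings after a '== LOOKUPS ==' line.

Process each operation:
  add 247.239.11.214/32 -> H1 at depth 32
  del 247.239.11.214/32 (clear depth 32)
  add 0.0.0.0/0 -> H1 at depth 0
  del 0.0.0.0/0 (clear depth 0)
  add 247.239.0.0/20 -> H1 at depth 20
  del 247.239.0.0/20 (clear depth 20)
  add 247.239.0.0/20 -> H1 at depth 20
  add 247.239.8.0/22 -> H2 at depth 22
  lookup 247.239.0.2: bits 11110111111011110000 walk d0:-→d1:-→d2:-→d3:-→d4:-→d5:-→d6:-→d7:-→d8:-→d9:-→d10:-→d11:-→d12:-→d13:-→d14:-→d15:-→d16:-→d17:-→d18:-→d19:-→d20:H1 -> H1
  add 107.36.0.0/14 -> H3 at depth 14
  lookup 247.239.8.2: bits 1111011111101111000010 walk d0:-→d1:-→d2:-→d3:-→d4:-→d5:-→d6:-→d7:-→d8:-→d9:-→d10:-→d11:-→d12:-→d13:-→d14:-→d15:-→d16:-→d17:-→d18:-→d19:-→d20:H1→d21:-→d22:H2 -> H2
  add 107.36.224.0/24 -> H3 at depth 24
  add 247.239.11.0/24 -> H2 at depth 24
  add 196.32.0.0/12 -> H2 at depth 12

== LOOKUPS ==
["H1","H2"]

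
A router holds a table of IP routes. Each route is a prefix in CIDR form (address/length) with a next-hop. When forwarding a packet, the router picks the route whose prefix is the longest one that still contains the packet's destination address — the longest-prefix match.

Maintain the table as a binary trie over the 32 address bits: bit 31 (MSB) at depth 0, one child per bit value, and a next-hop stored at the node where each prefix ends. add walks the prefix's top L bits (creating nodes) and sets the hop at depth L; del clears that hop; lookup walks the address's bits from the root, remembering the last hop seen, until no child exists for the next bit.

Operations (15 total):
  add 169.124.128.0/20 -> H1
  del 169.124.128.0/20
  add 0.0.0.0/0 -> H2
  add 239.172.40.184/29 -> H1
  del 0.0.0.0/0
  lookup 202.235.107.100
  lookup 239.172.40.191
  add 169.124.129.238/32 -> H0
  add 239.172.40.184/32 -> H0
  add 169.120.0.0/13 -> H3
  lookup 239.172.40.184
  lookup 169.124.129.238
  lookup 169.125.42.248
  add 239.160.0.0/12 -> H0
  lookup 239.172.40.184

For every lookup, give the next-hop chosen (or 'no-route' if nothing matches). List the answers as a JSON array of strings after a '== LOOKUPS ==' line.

Apply in order:
  + 169.124.128.0/20 (H1) depth=20
  - 169.124.128.0/20 clear@20
  + 0.0.0.0/0 (H2) depth=0
  + 239.172.40.184/29 (H1) depth=29
  - 0.0.0.0/0 clear@0
  lookup 202.235.107.100: bits 11 walk d0:-→d1:-→d2:- -> no-route
  lookup 239.172.40.191: bits 11101111101011000010100010111 walk d0:-→d1:-→d2:-→d3:-→d4:-→d5:-→d6:-→d7:-→d8:-→d9:-→d10:-→d11:-→d12:-→d13:-→d14:-→d15:-→d16:-→d17:-→d18:-→d19:-→d20:-→d21:-→d22:-→d23:-→d24:-→d25:-→d26:-→d27:-→d28:-→d29:H1 -> H1
  + 169.124.129.238/32 (H0) depth=32
  + 239.172.40.184/32 (H0) depth=32
  + 169.120.0.0/13 (H3) depth=13
  lookup 239.172.40.184: bits 11101111101011000010100010111000 walk d0:-→d1:-→d2:-→d3:-→d4:-→d5:-→d6:-→d7:-→d8:-→d9:-→d10:-→d11:-→d12:-→d13:-→d14:-→d15:-→d16:-→d17:-→d18:-→d19:-→d20:-→d21:-→d22:-→d23:-→d24:-→d25:-→d26:-→d27:-→d28:-→d29:H1→d30:-→d31:-→d32:H0 -> H0
  lookup 169.124.129.238: bits 10101001011111001000000111101110 walk d0:-→d1:-→d2:-→d3:-→d4:-→d5:-→d6:-→d7:-→d8:-→d9:-→d10:-→d11:-→d12:-→d13:H3→d14:-→d15:-→d16:-→d17:-→d18:-→d19:-→d20:-→d21:-→d22:-→d23:-→d24:-→d25:-→d26:-→d27:-→d28:-→d29:-→d30:-→d31:-→d32:H0 -> H0
  lookup 169.125.42.248: bits 101010010111110 walk d0:-→d1:-→d2:-→d3:-→d4:-→d5:-→d6:-→d7:-→d8:-→d9:-→d10:-→d11:-→d12:-→d13:H3→d14:-→d15:- -> H3
  + 239.160.0.0/12 (H0) depth=12
  lookup 239.172.40.184: bits 11101111101011000010100010111000 walk d0:-→d1:-→d2:-→d3:-→d4:-→d5:-→d6:-→d7:-→d8:-→d9:-→d10:-→d11:-→d12:H0→d13:-→d14:-→d15:-→d16:-→d17:-→d18:-→d19:-→d20:-→d21:-→d22:-→d23:-→d24:-→d25:-→d26:-→d27:-→d28:-→d29:H1→d30:-→d31:-→d32:H0 -> H0

== LOOKUPS ==
["no-route","H1","H0","H0","H3","H0"]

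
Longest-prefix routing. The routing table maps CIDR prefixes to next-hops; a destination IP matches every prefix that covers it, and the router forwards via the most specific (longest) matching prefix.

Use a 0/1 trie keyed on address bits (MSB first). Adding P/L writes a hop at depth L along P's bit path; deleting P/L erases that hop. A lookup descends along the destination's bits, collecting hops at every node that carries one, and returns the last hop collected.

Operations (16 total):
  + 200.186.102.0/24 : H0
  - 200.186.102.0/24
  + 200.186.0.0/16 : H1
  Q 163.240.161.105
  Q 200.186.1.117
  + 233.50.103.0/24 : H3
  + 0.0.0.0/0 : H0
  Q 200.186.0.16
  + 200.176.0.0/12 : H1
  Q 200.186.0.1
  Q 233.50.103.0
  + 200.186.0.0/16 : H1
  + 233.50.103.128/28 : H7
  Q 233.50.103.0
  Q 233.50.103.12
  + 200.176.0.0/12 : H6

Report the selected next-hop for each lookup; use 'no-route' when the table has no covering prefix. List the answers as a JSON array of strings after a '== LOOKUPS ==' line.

Apply in order:
  add 200.186.102.0/24 -> H0 at depth 24
  - 200.186.102.0/24 clear@24
  add 200.186.0.0/16 -> H1 at depth 16
  Q 163.240.161.105: descend 1 ; hops seen [∅] ; pick no-route
  Q 200.186.1.117: descend 11001000101110100 ; hops seen [H1] ; pick H1
  add 233.50.103.0/24 -> H3 at depth 24
  add 0.0.0.0/0 -> H0 at depth 0
  Q 200.186.0.16: descend 11001000101110100 ; hops seen [H0,H1] ; pick H1
  add 200.176.0.0/12 -> H1 at depth 12
  Q 200.186.0.1: descend 11001000101110100 ; hops seen [H0,H1,H1] ; pick H1
  Q 233.50.103.0: descend 111010010011001001100111 ; hops seen [H0,H3] ; pick H3
  add 200.186.0.0/16 -> H1 at depth 16
  add 233.50.103.128/28 -> H7 at depth 28
  Q 233.50.103.0: descend 111010010011001001100111 ; hops seen [H0,H3] ; pick H3
  Q 233.50.103.12: descend 111010010011001001100111 ; hops seen [H0,H3] ; pick H3
  add 200.176.0.0/12 -> H6 at depth 12

== LOOKUPS ==
["no-route","H1","H1","H1","H3","H3","H3"]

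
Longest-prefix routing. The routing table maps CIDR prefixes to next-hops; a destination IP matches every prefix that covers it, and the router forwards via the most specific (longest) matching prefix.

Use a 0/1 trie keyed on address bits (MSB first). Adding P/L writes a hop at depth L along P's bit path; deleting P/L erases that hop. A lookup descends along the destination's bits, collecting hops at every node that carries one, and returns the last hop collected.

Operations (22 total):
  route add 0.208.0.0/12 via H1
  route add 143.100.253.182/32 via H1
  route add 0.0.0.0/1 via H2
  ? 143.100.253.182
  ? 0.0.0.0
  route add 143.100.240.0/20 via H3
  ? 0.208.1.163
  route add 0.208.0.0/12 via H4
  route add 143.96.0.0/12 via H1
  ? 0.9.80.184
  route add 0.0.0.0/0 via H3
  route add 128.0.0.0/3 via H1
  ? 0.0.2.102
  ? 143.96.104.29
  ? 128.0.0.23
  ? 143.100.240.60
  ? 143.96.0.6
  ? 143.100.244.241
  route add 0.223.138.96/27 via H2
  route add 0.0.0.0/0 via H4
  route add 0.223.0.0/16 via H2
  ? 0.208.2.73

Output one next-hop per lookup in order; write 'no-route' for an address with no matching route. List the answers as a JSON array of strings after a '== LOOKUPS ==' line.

Apply in order:
  + 0.208.0.0/12 (H1) depth=12
  + 143.100.253.182/32 (H1) depth=32
  + 0.0.0.0/1 (H2) depth=1
  Q 143.100.253.182: descend 10001111011001001111110110110110 ; hops seen [H1] ; pick H1
  Q 0.0.0.0: descend 00000000 ; hops seen [H2] ; pick H2
  + 143.100.240.0/20 (H3) depth=20
  Q 0.208.1.163: descend 000000001101 ; hops seen [H2,H1] ; pick H1
  + 0.208.0.0/12 (H4) depth=12
  + 143.96.0.0/12 (H1) depth=12
  Q 0.9.80.184: descend 00000000 ; hops seen [H2] ; pick H2
  + 0.0.0.0/0 (H3) depth=0
  + 128.0.0.0/3 (H1) depth=3
  Q 0.0.2.102: descend 00000000 ; hops seen [H3,H2] ; pick H2
  Q 143.96.104.29: descend 1000111101100 ; hops seen [H3,H1,H1] ; pick H1
  Q 128.0.0.23: descend 1000 ; hops seen [H3,H1] ; pick H1
  Q 143.100.240.60: descend 10001111011001001111 ; hops seen [H3,H1,H1,H3] ; pick H3
  Q 143.96.0.6: descend 1000111101100 ; hops seen [H3,H1,H1] ; pick H1
  Q 143.100.244.241: descend 10001111011001001111 ; hops seen [H3,H1,H1,H3] ; pick H3
  + 0.223.138.96/27 (H2) depth=27
  + 0.0.0.0/0 (H4) depth=0
  + 0.223.0.0/16 (H2) depth=16
  Q 0.208.2.73: descend 000000001101 ; hops seen [H4,H2,H4] ; pick H4

== LOOKUPS ==
["H1","H2","H1","H2","H2","H1","H1","H3","H1","H3","H4"]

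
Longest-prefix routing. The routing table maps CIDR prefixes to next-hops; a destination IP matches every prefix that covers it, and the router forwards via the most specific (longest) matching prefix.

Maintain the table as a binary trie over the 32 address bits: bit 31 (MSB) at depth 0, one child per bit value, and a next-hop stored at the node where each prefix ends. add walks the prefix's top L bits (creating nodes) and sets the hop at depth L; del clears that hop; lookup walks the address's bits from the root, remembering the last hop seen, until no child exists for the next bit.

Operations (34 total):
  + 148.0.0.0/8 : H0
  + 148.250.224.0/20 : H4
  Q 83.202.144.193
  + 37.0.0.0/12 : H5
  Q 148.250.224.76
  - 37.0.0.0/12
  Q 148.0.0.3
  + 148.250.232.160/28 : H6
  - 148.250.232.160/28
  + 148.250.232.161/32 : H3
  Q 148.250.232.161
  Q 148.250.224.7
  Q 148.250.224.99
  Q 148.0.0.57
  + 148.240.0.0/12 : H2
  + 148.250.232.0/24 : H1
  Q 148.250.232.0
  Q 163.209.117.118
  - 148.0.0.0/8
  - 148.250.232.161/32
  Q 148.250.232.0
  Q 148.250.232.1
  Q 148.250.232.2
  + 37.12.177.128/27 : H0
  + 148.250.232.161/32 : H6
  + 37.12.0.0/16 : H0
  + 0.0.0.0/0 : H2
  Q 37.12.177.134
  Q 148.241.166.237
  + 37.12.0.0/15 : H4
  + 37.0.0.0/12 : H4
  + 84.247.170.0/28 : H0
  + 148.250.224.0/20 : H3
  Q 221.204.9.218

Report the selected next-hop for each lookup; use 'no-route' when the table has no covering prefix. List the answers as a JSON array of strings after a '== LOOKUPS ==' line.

Trace:
  add 148.0.0.0/8 -> H0 at depth 8
  add 148.250.224.0/20 -> H4 at depth 20
  Q 83.202.144.193: descend ε ; hops seen [∅] ; pick no-route
  add 37.0.0.0/12 -> H5 at depth 12
  Q 148.250.224.76: descend 10010100111110101110 ; hops seen [H0,H4] ; pick H4
  del 37.0.0.0/12 (clear depth 12)
  Q 148.0.0.3: descend 10010100 ; hops seen [H0] ; pick H0
  add 148.250.232.160/28 -> H6 at depth 28
  del 148.250.232.160/28 (clear depth 28)
  add 148.250.232.161/32 -> H3 at depth 32
  Q 148.250.232.161: descend 10010100111110101110100010100001 ; hops seen [H0,H4,H3] ; pick H3
  Q 148.250.224.7: descend 10010100111110101110 ; hops seen [H0,H4] ; pick H4
  Q 148.250.224.99: descend 10010100111110101110 ; hops seen [H0,H4] ; pick H4
  Q 148.0.0.57: descend 10010100 ; hops seen [H0] ; pick H0
  add 148.240.0.0/12 -> H2 at depth 12
  add 148.250.232.0/24 -> H1 at depth 24
  Q 148.250.232.0: descend 100101001111101011101000 ; hops seen [H0,H2,H4,H1] ; pick H1
  Q 163.209.117.118: descend 10 ; hops seen [∅] ; pick no-route
  del 148.0.0.0/8 (clear depth 8)
  del 148.250.232.161/32 (clear depth 32)
  Q 148.250.232.0: descend 100101001111101011101000 ; hops seen [H2,H4,H1] ; pick H1
  Q 148.250.232.1: descend 100101001111101011101000 ; hops seen [H2,H4,H1] ; pick H1
  Q 148.250.232.2: descend 100101001111101011101000 ; hops seen [H2,H4,H1] ; pick H1
  add 37.12.177.128/27 -> H0 at depth 27
  add 148.250.232.161/32 -> H6 at depth 32
  add 37.12.0.0/16 -> H0 at depth 16
  add 0.0.0.0/0 -> H2 at depth 0
  Q 37.12.177.134: descend 001001010000110010110001100 ; hops seen [H2,H0,H0] ; pick H0
  Q 148.241.166.237: descend 100101001111 ; hops seen [H2,H2] ; pick H2
  add 37.12.0.0/15 -> H4 at depth 15
  add 37.0.0.0/12 -> H4 at depth 12
  add 84.247.170.0/28 -> H0 at depth 28
  add 148.250.224.0/20 -> H3 at depth 20
  Q 221.204.9.218: descend 1 ; hops seen [H2] ; pick H2

== LOOKUPS ==
["no-route","H4","H0","H3","H4","H4","H0","H1","no-route","H1","H1","H1","H0","H2","H2"]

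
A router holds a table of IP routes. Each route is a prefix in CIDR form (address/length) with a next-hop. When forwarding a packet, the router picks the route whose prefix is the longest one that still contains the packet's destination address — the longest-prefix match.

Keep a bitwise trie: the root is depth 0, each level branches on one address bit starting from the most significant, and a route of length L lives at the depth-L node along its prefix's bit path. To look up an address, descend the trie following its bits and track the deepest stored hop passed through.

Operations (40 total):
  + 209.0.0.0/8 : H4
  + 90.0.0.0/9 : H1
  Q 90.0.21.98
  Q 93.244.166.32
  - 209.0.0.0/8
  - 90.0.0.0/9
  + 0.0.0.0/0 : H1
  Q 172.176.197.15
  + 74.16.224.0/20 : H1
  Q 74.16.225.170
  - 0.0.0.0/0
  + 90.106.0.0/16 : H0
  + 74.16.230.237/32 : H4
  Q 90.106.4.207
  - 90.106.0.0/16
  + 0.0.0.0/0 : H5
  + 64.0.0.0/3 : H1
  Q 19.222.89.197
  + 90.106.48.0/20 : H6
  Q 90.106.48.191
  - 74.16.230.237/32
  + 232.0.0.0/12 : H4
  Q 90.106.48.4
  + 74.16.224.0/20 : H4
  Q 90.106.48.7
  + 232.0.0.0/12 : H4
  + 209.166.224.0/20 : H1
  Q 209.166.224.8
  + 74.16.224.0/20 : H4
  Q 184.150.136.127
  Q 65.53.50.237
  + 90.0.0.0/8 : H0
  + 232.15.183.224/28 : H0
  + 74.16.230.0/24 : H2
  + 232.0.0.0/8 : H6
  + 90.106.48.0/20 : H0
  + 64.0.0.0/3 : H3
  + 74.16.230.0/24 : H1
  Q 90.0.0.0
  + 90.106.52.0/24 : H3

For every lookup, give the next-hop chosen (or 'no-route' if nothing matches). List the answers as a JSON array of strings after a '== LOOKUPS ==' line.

Apply in order:
  + 209.0.0.0/8 (H4) depth=8
  + 90.0.0.0/9 (H1) depth=9
  ? 90.0.21.98  path d0:-→d1:-→d2:-→d3:-→d4:-→d5:-→d6:-→d7:-→d8:-→d9:H1  best=H1
  ? 93.244.166.32  path d0:-→d1:-→d2:-→d3:-→d4:-→d5:-  best=no-route
  del 209.0.0.0/8 (clear depth 8)
  del 90.0.0.0/9 (clear depth 9)
  + 0.0.0.0/0 (H1) depth=0
  ? 172.176.197.15  path d0:H1→d1:-  best=H1
  + 74.16.224.0/20 (H1) depth=20
  ? 74.16.225.170  path d0:H1→d1:-→d2:-→d3:-→d4:-→d5:-→d6:-→d7:-→d8:-→d9:-→d10:-→d11:-→d12:-→d13:-→d14:-→d15:-→d16:-→d17:-→d18:-→d19:-→d20:H1  best=H1
  del 0.0.0.0/0 (clear depth 0)
  + 90.106.0.0/16 (H0) depth=16
  + 74.16.230.237/32 (H4) depth=32
  ? 90.106.4.207  path d0:-→d1:-→d2:-→d3:-→d4:-→d5:-→d6:-→d7:-→d8:-→d9:-→d10:-→d11:-→d12:-→d13:-→d14:-→d15:-→d16:H0  best=H0
  del 90.106.0.0/16 (clear depth 16)
  + 0.0.0.0/0 (H5) depth=0
  + 64.0.0.0/3 (H1) depth=3
  ? 19.222.89.197  path d0:H5→d1:-  best=H5
  + 90.106.48.0/20 (H6) depth=20
  ? 90.106.48.191  path d0:H5→d1:-→d2:-→d3:H1→d4:-→d5:-→d6:-→d7:-→d8:-→d9:-→d10:-→d11:-→d12:-→d13:-→d14:-→d15:-→d16:-→d17:-→d18:-→d19:-→d20:H6  best=H6
  del 74.16.230.237/32 (clear depth 32)
  + 232.0.0.0/12 (H4) depth=12
  ? 90.106.48.4  path d0:H5→d1:-→d2:-→d3:H1→d4:-→d5:-→d6:-→d7:-→d8:-→d9:-→d10:-→d11:-→d12:-→d13:-→d14:-→d15:-→d16:-→d17:-→d18:-→d19:-→d20:H6  best=H6
  + 74.16.224.0/20 (H4) depth=20
  ? 90.106.48.7  path d0:H5→d1:-→d2:-→d3:H1→d4:-→d5:-→d6:-→d7:-→d8:-→d9:-→d10:-→d11:-→d12:-→d13:-→d14:-→d15:-→d16:-→d17:-→d18:-→d19:-→d20:H6  best=H6
  + 232.0.0.0/12 (H4) depth=12
  + 209.166.224.0/20 (H1) depth=20
  ? 209.166.224.8  path d0:H5→d1:-→d2:-→d3:-→d4:-→d5:-→d6:-→d7:-→d8:-→d9:-→d10:-→d11:-→d12:-→d13:-→d14:-→d15:-→d16:-→d17:-→d18:-→d19:-→d20:H1  best=H1
  + 74.16.224.0/20 (H4) depth=20
  ? 184.150.136.127  path d0:H5→d1:-  best=H5
  ? 65.53.50.237  path d0:H5→d1:-→d2:-→d3:H1→d4:-  best=H1
  + 90.0.0.0/8 (H0) depth=8
  + 232.15.183.224/28 (H0) depth=28
  + 74.16.230.0/24 (H2) depth=24
  + 232.0.0.0/8 (H6) depth=8
  + 90.106.48.0/20 (H0) depth=20
  + 64.0.0.0/3 (H3) depth=3
  + 74.16.230.0/24 (H1) depth=24
  ? 90.0.0.0  path d0:H5→d1:-→d2:-→d3:H3→d4:-→d5:-→d6:-→d7:-→d8:H0→d9:-  best=H0
  + 90.106.52.0/24 (H3) depth=24

== LOOKUPS ==
["H1","no-route","H1","H1","H0","H5","H6","H6","H6","H1","H5","H1","H0"]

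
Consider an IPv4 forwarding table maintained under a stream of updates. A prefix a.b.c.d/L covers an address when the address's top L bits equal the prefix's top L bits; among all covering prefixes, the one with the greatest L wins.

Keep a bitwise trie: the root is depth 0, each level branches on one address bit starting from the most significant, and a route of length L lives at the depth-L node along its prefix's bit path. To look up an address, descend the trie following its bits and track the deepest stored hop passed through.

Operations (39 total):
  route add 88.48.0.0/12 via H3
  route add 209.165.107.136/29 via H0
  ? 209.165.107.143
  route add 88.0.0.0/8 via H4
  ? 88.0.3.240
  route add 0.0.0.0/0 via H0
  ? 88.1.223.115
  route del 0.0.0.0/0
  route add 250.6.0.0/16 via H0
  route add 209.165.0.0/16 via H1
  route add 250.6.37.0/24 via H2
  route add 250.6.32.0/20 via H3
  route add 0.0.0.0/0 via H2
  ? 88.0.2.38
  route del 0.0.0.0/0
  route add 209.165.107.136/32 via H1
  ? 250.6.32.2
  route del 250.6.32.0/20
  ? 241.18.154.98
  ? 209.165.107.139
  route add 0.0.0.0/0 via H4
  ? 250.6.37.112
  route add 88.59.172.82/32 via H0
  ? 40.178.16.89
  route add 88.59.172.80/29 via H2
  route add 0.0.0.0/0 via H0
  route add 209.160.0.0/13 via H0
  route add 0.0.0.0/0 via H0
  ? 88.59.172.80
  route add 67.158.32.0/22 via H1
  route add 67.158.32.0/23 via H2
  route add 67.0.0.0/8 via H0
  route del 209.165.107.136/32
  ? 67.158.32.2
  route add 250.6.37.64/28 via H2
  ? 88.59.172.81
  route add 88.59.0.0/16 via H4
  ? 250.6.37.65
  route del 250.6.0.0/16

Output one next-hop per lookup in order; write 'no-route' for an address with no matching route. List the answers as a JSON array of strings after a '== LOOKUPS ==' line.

Trace:
  add 88.48.0.0/12 -> H3 at depth 12
  add 209.165.107.136/29 -> H0 at depth 29
  Q 209.165.107.143: descend 11010001101001010110101110001 ; hops seen [H0] ; pick H0
  add 88.0.0.0/8 -> H4 at depth 8
  Q 88.0.3.240: descend 0101100000 ; hops seen [H4] ; pick H4
  add 0.0.0.0/0 -> H0 at depth 0
  Q 88.1.223.115: descend 0101100000 ; hops seen [H0,H4] ; pick H4
  - 0.0.0.0/0 clear@0
  add 250.6.0.0/16 -> H0 at depth 16
  add 209.165.0.0/16 -> H1 at depth 16
  add 250.6.37.0/24 -> H2 at depth 24
  add 250.6.32.0/20 -> H3 at depth 20
  add 0.0.0.0/0 -> H2 at depth 0
  Q 88.0.2.38: descend 0101100000 ; hops seen [H2,H4] ; pick H4
  - 0.0.0.0/0 clear@0
  add 209.165.107.136/32 -> H1 at depth 32
  Q 250.6.32.2: descend 111110100000011000100 ; hops seen [H0,H3] ; pick H3
  - 250.6.32.0/20 clear@20
  Q 241.18.154.98: descend 1111 ; hops seen [∅] ; pick no-route
  Q 209.165.107.139: descend 110100011010010101101011100010 ; hops seen [H1,H0] ; pick H0
  add 0.0.0.0/0 -> H4 at depth 0
  Q 250.6.37.112: descend 111110100000011000100101 ; hops seen [H4,H0,H2] ; pick H2
  add 88.59.172.82/32 -> H0 at depth 32
  Q 40.178.16.89: descend 0 ; hops seen [H4] ; pick H4
  add 88.59.172.80/29 -> H2 at depth 29
  add 0.0.0.0/0 -> H0 at depth 0
  add 209.160.0.0/13 -> H0 at depth 13
  add 0.0.0.0/0 -> H0 at depth 0
  Q 88.59.172.80: descend 010110000011101110101100010100 ; hops seen [H0,H4,H3,H2] ; pick H2
  add 67.158.32.0/22 -> H1 at depth 22
  add 67.158.32.0/23 -> H2 at depth 23
  add 67.0.0.0/8 -> H0 at depth 8
  - 209.165.107.136/32 clear@32
  Q 67.158.32.2: descend 01000011100111100010000 ; hops seen [H0,H0,H1,H2] ; pick H2
  add 250.6.37.64/28 -> H2 at depth 28
  Q 88.59.172.81: descend 010110000011101110101100010100 ; hops seen [H0,H4,H3,H2] ; pick H2
  add 88.59.0.0/16 -> H4 at depth 16
  Q 250.6.37.65: descend 1111101000000110001001010100 ; hops seen [H0,H0,H2,H2] ; pick H2
  - 250.6.0.0/16 clear@16

== LOOKUPS ==
["H0","H4","H4","H4","H3","no-route","H0","H2","H4","H2","H2","H2","H2"]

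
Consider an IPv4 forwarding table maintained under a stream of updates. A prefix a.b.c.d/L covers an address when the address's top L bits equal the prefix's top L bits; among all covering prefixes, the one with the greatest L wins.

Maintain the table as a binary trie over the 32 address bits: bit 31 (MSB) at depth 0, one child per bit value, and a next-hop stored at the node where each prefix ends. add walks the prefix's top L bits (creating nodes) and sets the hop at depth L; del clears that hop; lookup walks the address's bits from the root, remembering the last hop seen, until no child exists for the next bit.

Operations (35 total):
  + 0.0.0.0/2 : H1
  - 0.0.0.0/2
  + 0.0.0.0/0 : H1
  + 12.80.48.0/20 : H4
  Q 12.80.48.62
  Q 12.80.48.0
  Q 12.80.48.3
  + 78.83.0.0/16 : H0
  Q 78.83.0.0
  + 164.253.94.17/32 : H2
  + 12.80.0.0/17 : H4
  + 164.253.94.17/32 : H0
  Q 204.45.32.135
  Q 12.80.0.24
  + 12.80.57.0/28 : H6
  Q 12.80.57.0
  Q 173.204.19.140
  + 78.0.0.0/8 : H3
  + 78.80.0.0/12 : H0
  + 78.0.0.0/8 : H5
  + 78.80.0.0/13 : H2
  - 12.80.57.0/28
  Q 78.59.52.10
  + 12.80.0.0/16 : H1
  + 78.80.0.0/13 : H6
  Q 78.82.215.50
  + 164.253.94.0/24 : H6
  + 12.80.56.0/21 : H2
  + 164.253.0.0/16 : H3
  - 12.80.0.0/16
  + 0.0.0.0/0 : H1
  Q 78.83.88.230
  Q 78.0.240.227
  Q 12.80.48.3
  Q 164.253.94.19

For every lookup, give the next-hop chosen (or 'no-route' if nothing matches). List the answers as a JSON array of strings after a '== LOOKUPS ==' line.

Apply in order:
  add 0.0.0.0/2 -> H1 at depth 2
  - 0.0.0.0/2 clear@2
  add 0.0.0.0/0 -> H1 at depth 0
  add 12.80.48.0/20 -> H4 at depth 20
  ? 12.80.48.62  path d0:H1→d1:-→d2:-→d3:-→d4:-→d5:-→d6:-→d7:-→d8:-→d9:-→d10:-→d11:-→d12:-→d13:-→d14:-→d15:-→d16:-→d17:-→d18:-→d19:-→d20:H4  best=H4
  ? 12.80.48.0  path d0:H1→d1:-→d2:-→d3:-→d4:-→d5:-→d6:-→d7:-→d8:-→d9:-→d10:-→d11:-→d12:-→d13:-→d14:-→d15:-→d16:-→d17:-→d18:-→d19:-→d20:H4  best=H4
  ? 12.80.48.3  path d0:H1→d1:-→d2:-→d3:-→d4:-→d5:-→d6:-→d7:-→d8:-→d9:-→d10:-→d11:-→d12:-→d13:-→d14:-→d15:-→d16:-→d17:-→d18:-→d19:-→d20:H4  best=H4
  add 78.83.0.0/16 -> H0 at depth 16
  ? 78.83.0.0  path d0:H1→d1:-→d2:-→d3:-→d4:-→d5:-→d6:-→d7:-→d8:-→d9:-→d10:-→d11:-→d12:-→d13:-→d14:-→d15:-→d16:H0  best=H0
  add 164.253.94.17/32 -> H2 at depth 32
  add 12.80.0.0/17 -> H4 at depth 17
  add 164.253.94.17/32 -> H0 at depth 32
  ? 204.45.32.135  path d0:H1→d1:-  best=H1
  ? 12.80.0.24  path d0:H1→d1:-→d2:-→d3:-→d4:-→d5:-→d6:-→d7:-→d8:-→d9:-→d10:-→d11:-→d12:-→d13:-→d14:-→d15:-→d16:-→d17:H4→d18:-  best=H4
  add 12.80.57.0/28 -> H6 at depth 28
  ? 12.80.57.0  path d0:H1→d1:-→d2:-→d3:-→d4:-→d5:-→d6:-→d7:-→d8:-→d9:-→d10:-→d11:-→d12:-→d13:-→d14:-→d15:-→d16:-→d17:H4→d18:-→d19:-→d20:H4→d21:-→d22:-→d23:-→d24:-→d25:-→d26:-→d27:-→d28:H6  best=H6
  ? 173.204.19.140  path d0:H1→d1:-→d2:-→d3:-→d4:-  best=H1
  add 78.0.0.0/8 -> H3 at depth 8
  add 78.80.0.0/12 -> H0 at depth 12
  add 78.0.0.0/8 -> H5 at depth 8
  add 78.80.0.0/13 -> H2 at depth 13
  - 12.80.57.0/28 clear@28
  ? 78.59.52.10  path d0:H1→d1:-→d2:-→d3:-→d4:-→d5:-→d6:-→d7:-→d8:H5→d9:-  best=H5
  add 12.80.0.0/16 -> H1 at depth 16
  add 78.80.0.0/13 -> H6 at depth 13
  ? 78.82.215.50  path d0:H1→d1:-→d2:-→d3:-→d4:-→d5:-→d6:-→d7:-→d8:H5→d9:-→d10:-→d11:-→d12:H0→d13:H6→d14:-→d15:-  best=H6
  add 164.253.94.0/24 -> H6 at depth 24
  add 12.80.56.0/21 -> H2 at depth 21
  add 164.253.0.0/16 -> H3 at depth 16
  - 12.80.0.0/16 clear@16
  add 0.0.0.0/0 -> H1 at depth 0
  ? 78.83.88.230  path d0:H1→d1:-→d2:-→d3:-→d4:-→d5:-→d6:-→d7:-→d8:H5→d9:-→d10:-→d11:-→d12:H0→d13:H6→d14:-→d15:-→d16:H0  best=H0
  ? 78.0.240.227  path d0:H1→d1:-→d2:-→d3:-→d4:-→d5:-→d6:-→d7:-→d8:H5→d9:-  best=H5
  ? 12.80.48.3  path d0:H1→d1:-→d2:-→d3:-→d4:-→d5:-→d6:-→d7:-→d8:-→d9:-→d10:-→d11:-→d12:-→d13:-→d14:-→d15:-→d16:-→d17:H4→d18:-→d19:-→d20:H4  best=H4
  ? 164.253.94.19  path d0:H1→d1:-→d2:-→d3:-→d4:-→d5:-→d6:-→d7:-→d8:-→d9:-→d10:-→d11:-→d12:-→d13:-→d14:-→d15:-→d16:H3→d17:-→d18:-→d19:-→d20:-→d21:-→d22:-→d23:-→d24:H6→d25:-→d26:-→d27:-→d28:-→d29:-→d30:-  best=H6

== LOOKUPS ==
["H4","H4","H4","H0","H1","H4","H6","H1","H5","H6","H0","H5","H4","H6"]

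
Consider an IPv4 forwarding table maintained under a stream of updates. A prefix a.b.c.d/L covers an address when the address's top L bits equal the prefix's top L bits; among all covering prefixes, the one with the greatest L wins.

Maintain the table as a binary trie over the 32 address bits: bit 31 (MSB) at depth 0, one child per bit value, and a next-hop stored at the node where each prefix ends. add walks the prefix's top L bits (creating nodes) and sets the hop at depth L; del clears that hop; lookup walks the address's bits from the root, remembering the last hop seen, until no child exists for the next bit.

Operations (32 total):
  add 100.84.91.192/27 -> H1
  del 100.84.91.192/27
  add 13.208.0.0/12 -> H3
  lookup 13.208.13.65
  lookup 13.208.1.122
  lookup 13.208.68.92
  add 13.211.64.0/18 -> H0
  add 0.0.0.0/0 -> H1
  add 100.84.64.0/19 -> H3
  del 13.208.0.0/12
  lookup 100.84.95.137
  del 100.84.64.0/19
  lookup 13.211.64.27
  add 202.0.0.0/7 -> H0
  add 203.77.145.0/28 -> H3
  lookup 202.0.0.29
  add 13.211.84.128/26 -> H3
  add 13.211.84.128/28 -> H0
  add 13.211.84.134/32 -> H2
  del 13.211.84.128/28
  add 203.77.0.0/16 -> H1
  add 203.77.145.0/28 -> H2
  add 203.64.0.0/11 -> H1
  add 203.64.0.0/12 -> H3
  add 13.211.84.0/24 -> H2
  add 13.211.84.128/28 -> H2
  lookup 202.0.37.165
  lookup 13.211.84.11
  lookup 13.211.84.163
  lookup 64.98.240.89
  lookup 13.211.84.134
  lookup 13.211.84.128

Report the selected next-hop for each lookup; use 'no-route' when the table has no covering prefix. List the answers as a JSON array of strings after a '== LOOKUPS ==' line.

Apply in order:
  add 100.84.91.192/27 -> H1 at depth 27
  - 100.84.91.192/27 clear@27
  add 13.208.0.0/12 -> H3 at depth 12
  ? 13.208.13.65  path d0:-→d1:-→d2:-→d3:-→d4:-→d5:-→d6:-→d7:-→d8:-→d9:-→d10:-→d11:-→d12:H3  best=H3
  ? 13.208.1.122  path d0:-→d1:-→d2:-→d3:-→d4:-→d5:-→d6:-→d7:-→d8:-→d9:-→d10:-→d11:-→d12:H3  best=H3
  ? 13.208.68.92  path d0:-→d1:-→d2:-→d3:-→d4:-→d5:-→d6:-→d7:-→d8:-→d9:-→d10:-→d11:-→d12:H3  best=H3
  add 13.211.64.0/18 -> H0 at depth 18
  add 0.0.0.0/0 -> H1 at depth 0
  add 100.84.64.0/19 -> H3 at depth 19
  - 13.208.0.0/12 clear@12
  ? 100.84.95.137  path d0:H1→d1:-→d2:-→d3:-→d4:-→d5:-→d6:-→d7:-→d8:-→d9:-→d10:-→d11:-→d12:-→d13:-→d14:-→d15:-→d16:-→d17:-→d18:-→d19:H3→d20:-→d21:-  best=H3
  - 100.84.64.0/19 clear@19
  ? 13.211.64.27  path d0:H1→d1:-→d2:-→d3:-→d4:-→d5:-→d6:-→d7:-→d8:-→d9:-→d10:-→d11:-→d12:-→d13:-→d14:-→d15:-→d16:-→d17:-→d18:H0  best=H0
  add 202.0.0.0/7 -> H0 at depth 7
  add 203.77.145.0/28 -> H3 at depth 28
  ? 202.0.0.29  path d0:H1→d1:-→d2:-→d3:-→d4:-→d5:-→d6:-→d7:H0  best=H0
  add 13.211.84.128/26 -> H3 at depth 26
  add 13.211.84.128/28 -> H0 at depth 28
  add 13.211.84.134/32 -> H2 at depth 32
  - 13.211.84.128/28 clear@28
  add 203.77.0.0/16 -> H1 at depth 16
  add 203.77.145.0/28 -> H2 at depth 28
  add 203.64.0.0/11 -> H1 at depth 11
  add 203.64.0.0/12 -> H3 at depth 12
  add 13.211.84.0/24 -> H2 at depth 24
  add 13.211.84.128/28 -> H2 at depth 28
  ? 202.0.37.165  path d0:H1→d1:-→d2:-→d3:-→d4:-→d5:-→d6:-→d7:H0  best=H0
  ? 13.211.84.11  path d0:H1→d1:-→d2:-→d3:-→d4:-→d5:-→d6:-→d7:-→d8:-→d9:-→d10:-→d11:-→d12:-→d13:-→d14:-→d15:-→d16:-→d17:-→d18:H0→d19:-→d20:-→d21:-→d22:-→d23:-→d24:H2  best=H2
  ? 13.211.84.163  path d0:H1→d1:-→d2:-→d3:-→d4:-→d5:-→d6:-→d7:-→d8:-→d9:-→d10:-→d11:-→d12:-→d13:-→d14:-→d15:-→d16:-→d17:-→d18:H0→d19:-→d20:-→d21:-→d22:-→d23:-→d24:H2→d25:-→d26:H3  best=H3
  ? 64.98.240.89  path d0:H1→d1:-→d2:-  best=H1
  ? 13.211.84.134  path d0:H1→d1:-→d2:-→d3:-→d4:-→d5:-→d6:-→d7:-→d8:-→d9:-→d10:-→d11:-→d12:-→d13:-→d14:-→d15:-→d16:-→d17:-→d18:H0→d19:-→d20:-→d21:-→d22:-→d23:-→d24:H2→d25:-→d26:H3→d27:-→d28:H2→d29:-→d30:-→d31:-→d32:H2  best=H2
  ? 13.211.84.128  path d0:H1→d1:-→d2:-→d3:-→d4:-→d5:-→d6:-→d7:-→d8:-→d9:-→d10:-→d11:-→d12:-→d13:-→d14:-→d15:-→d16:-→d17:-→d18:H0→d19:-→d20:-→d21:-→d22:-→d23:-→d24:H2→d25:-→d26:H3→d27:-→d28:H2→d29:-  best=H2

== LOOKUPS ==
["H3","H3","H3","H3","H0","H0","H0","H2","H3","H1","H2","H2"]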